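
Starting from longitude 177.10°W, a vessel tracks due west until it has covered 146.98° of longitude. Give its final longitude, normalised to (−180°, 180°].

35.92°E

Start at -177.10°; shift −146.98° → -324.08°.
-324.08° lies outside (−180°, 180°]; add 360° → +35.92°.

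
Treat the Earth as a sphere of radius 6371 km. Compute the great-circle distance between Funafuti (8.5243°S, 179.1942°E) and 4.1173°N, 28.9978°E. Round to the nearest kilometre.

16686 km

Δλ = 28.9978 − 179.1942 = -150.1964°.
Δφ = 4.1173 − -8.5243 = 12.6416°.
a = sin²(Δφ/2) + cos φ₁ · cos φ₂ · sin²(Δλ/2) = 0.933288.
c = 2·atan2(√a, √(1−a)) = 2.61910 rad → d = 6371·c ≈ 16686.27 km.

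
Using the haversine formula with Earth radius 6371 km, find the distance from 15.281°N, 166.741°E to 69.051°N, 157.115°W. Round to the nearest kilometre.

Δλ = -157.115 − 166.741 = -323.856°; wrapped into (−180°, 180°]: 36.144°.
Δφ = 69.051 − 15.281 = 53.770°.
a = sin²(Δφ/2) + cos φ₁ · cos φ₂ · sin²(Δλ/2) = 0.237676.
c = 2·atan2(√a, √(1−a)) = 1.01849 rad → d = 6371·c ≈ 6488.83 km.

6489 km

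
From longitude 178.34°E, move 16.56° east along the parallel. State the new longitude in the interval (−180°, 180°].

Start at +178.34°; shift +16.56° → +194.90°.
+194.90° lies outside (−180°, 180°]; subtract 360° → -165.10°.

165.10°W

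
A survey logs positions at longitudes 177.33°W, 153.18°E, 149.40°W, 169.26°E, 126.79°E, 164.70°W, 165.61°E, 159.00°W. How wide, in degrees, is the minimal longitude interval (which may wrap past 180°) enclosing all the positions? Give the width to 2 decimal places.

Sort the longitudes: -177.33°, -164.70°, -159.00°, -149.40°, +126.79°, +153.18°, +165.61°, +169.26°.
Eastward gaps between consecutive values (wrapping around): 12.63°, 5.70°, 9.60°, 276.19°, 26.39°, 12.43°, 3.65°, 13.41°.
Largest gap = 276.19° ⇒ minimal covering band is its complement: 360° − 276.19° = 83.81°.
Band runs from +126.79° eastward to -149.40°, crossing the antimeridian.

83.81°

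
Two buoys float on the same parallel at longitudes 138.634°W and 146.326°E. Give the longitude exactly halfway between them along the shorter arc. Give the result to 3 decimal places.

Signed shortest Δλ from -138.634° to +146.326° is -75.040°.
Midpoint longitude = -138.634° + (-75.040°)/2 = -138.634° − 37.520° = -176.154°.
(The naïve average (-138.634 + +146.326)/2 = 3.846° is on the wrong side of the globe.)

176.154°W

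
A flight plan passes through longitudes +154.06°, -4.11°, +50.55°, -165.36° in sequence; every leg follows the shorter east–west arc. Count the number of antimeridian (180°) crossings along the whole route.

Leg 1: +154.06° → -4.11°, shortest Δλ = -158.17° (west) — does not cross 180°.
Leg 2: -4.11° → +50.55°, shortest Δλ = 54.66° (east) — does not cross 180°.
Leg 3: +50.55° → -165.36°, shortest Δλ = 144.09° (east) — crosses 180°.
Total crossings: 1.

1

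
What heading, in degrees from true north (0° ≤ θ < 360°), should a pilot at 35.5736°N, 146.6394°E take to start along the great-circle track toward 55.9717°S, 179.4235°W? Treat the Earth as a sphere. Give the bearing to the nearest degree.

162°

Δλ = -179.4235 − 146.6394 = -326.0629°; wrapped into (−180°, 180°]: 33.9371°.
θ = atan2( sin Δλ · cos φ₂ , cos φ₁ · sin φ₂ − sin φ₁ · cos φ₂ · cos Δλ )
  = atan2(0.31242, -0.94418) = 161.691° → normalised to [0°, 360°): 161.691°.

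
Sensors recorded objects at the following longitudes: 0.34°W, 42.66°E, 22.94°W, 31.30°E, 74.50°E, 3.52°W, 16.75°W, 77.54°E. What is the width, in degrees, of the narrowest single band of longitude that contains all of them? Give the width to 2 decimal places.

100.48°

Sort the longitudes: -22.94°, -16.75°, -3.52°, -0.34°, +31.30°, +42.66°, +74.50°, +77.54°.
Eastward gaps between consecutive values (wrapping around): 6.19°, 13.23°, 3.18°, 31.64°, 11.36°, 31.84°, 3.04°, 259.52°.
Largest gap = 259.52° ⇒ minimal covering band is its complement: 360° − 259.52° = 100.48°.
Band runs from -22.94° eastward to +77.54°.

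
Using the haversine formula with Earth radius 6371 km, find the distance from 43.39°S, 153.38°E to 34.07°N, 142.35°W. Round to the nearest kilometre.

10796 km

Δλ = -142.35 − 153.38 = -295.73°; wrapped into (−180°, 180°]: 64.27°.
Δφ = 34.07 − -43.39 = 77.46°.
a = sin²(Δφ/2) + cos φ₁ · cos φ₂ · sin²(Δλ/2) = 0.561755.
c = 2·atan2(√a, √(1−a)) = 1.69462 rad → d = 6371·c ≈ 10796.44 km.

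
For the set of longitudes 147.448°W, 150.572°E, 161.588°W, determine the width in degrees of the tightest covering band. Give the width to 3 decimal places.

Sort the longitudes: -161.588°, -147.448°, +150.572°.
Eastward gaps between consecutive values (wrapping around): 14.140°, 298.020°, 47.840°.
Largest gap = 298.020° ⇒ minimal covering band is its complement: 360° − 298.020° = 61.980°.
Band runs from +150.572° eastward to -147.448°, crossing the antimeridian.

61.980°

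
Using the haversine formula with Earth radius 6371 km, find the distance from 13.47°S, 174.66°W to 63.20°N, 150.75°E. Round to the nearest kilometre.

9029 km

Δλ = 150.75 − -174.66 = 325.41°; wrapped into (−180°, 180°]: -34.59°.
Δφ = 63.20 − -13.47 = 76.67°.
a = sin²(Δφ/2) + cos φ₁ · cos φ₂ · sin²(Δλ/2) = 0.423474.
c = 2·atan2(√a, √(1−a)) = 1.41714 rad → d = 6371·c ≈ 9028.60 km.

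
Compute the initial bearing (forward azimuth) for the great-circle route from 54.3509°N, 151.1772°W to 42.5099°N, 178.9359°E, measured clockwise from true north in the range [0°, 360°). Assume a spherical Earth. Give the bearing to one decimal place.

251.1°

Δλ = 178.9359 − -151.1772 = 330.1131°; wrapped into (−180°, 180°]: -29.8869°.
θ = atan2( sin Δλ · cos φ₂ , cos φ₁ · sin φ₂ − sin φ₁ · cos φ₂ · cos Δλ )
  = atan2(-0.36732, -0.12553) = -108.868° → normalised to [0°, 360°): 251.132°.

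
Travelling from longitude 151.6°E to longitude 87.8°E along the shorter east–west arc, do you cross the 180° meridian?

Signed shortest Δλ = ((87.8 − 151.6 + 180) mod 360) − 180 = -63.8°.
Going west by 63.8° from +151.6° reaches +87.8° without touching 180°.

No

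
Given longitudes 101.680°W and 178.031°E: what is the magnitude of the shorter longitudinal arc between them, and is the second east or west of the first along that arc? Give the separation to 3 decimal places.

80.289° west

Raw difference: 178.031 − -101.680 = 279.711°.
Normalise into (−180°, 180°]: 279.711° − 360° = -80.289°.
Negative ⇒ the second point lies to the west; separation 80.289°.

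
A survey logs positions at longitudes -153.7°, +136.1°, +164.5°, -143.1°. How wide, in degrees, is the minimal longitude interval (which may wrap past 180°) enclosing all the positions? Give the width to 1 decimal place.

80.8°

Sort the longitudes: -153.7°, -143.1°, +136.1°, +164.5°.
Eastward gaps between consecutive values (wrapping around): 10.6°, 279.2°, 28.4°, 41.8°.
Largest gap = 279.2° ⇒ minimal covering band is its complement: 360° − 279.2° = 80.8°.
Band runs from +136.1° eastward to -143.1°, crossing the antimeridian.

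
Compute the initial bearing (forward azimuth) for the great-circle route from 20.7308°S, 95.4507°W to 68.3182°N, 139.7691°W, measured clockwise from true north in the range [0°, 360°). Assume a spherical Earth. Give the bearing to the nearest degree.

345°

Δλ = -139.7691 − -95.4507 = -44.3184°.
θ = atan2( sin Δλ · cos φ₂ , cos φ₁ · sin φ₂ − sin φ₁ · cos φ₂ · cos Δλ )
  = atan2(-0.25812, 0.96265) = -15.010° → normalised to [0°, 360°): 344.990°.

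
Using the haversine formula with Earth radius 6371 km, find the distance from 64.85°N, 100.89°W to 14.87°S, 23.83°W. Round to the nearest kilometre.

10904 km

Δλ = -23.83 − -100.89 = 77.06°.
Δφ = -14.87 − 64.85 = -79.72°.
a = sin²(Δφ/2) + cos φ₁ · cos φ₂ · sin²(Δλ/2) = 0.570159.
c = 2·atan2(√a, √(1−a)) = 1.71158 rad → d = 6371·c ≈ 10904.46 km.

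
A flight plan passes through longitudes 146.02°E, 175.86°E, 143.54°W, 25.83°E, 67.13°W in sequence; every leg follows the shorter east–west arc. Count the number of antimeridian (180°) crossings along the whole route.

Leg 1: +146.02° → +175.86°, shortest Δλ = 29.84° (east) — does not cross 180°.
Leg 2: +175.86° → -143.54°, shortest Δλ = 40.6° (east) — crosses 180°.
Leg 3: -143.54° → +25.83°, shortest Δλ = 169.37° (east) — does not cross 180°.
Leg 4: +25.83° → -67.13°, shortest Δλ = -92.96° (west) — does not cross 180°.
Total crossings: 1.

1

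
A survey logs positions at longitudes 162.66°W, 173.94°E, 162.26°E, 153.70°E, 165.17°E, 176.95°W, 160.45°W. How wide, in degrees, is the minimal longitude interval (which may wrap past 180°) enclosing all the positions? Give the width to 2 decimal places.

45.85°

Sort the longitudes: -176.95°, -162.66°, -160.45°, +153.70°, +162.26°, +165.17°, +173.94°.
Eastward gaps between consecutive values (wrapping around): 14.29°, 2.21°, 314.15°, 8.56°, 2.91°, 8.77°, 9.11°.
Largest gap = 314.15° ⇒ minimal covering band is its complement: 360° − 314.15° = 45.85°.
Band runs from +153.70° eastward to -160.45°, crossing the antimeridian.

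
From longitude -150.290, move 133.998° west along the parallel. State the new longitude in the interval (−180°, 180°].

Start at -150.290°; shift −133.998° → -284.288°.
-284.288° lies outside (−180°, 180°]; add 360° → +75.712°.

+75.712°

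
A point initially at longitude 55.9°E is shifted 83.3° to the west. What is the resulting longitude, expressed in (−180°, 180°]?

Start at +55.9°; shift −83.3° → -27.4°.
-27.4° already lies in (−180°, 180°].

27.4°W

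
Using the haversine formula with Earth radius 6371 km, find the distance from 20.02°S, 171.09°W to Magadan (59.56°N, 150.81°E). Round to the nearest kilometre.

9501 km

Δλ = 150.81 − -171.09 = 321.90°; wrapped into (−180°, 180°]: -38.10°.
Δφ = 59.56 − -20.02 = 79.58°.
a = sin²(Δφ/2) + cos φ₁ · cos φ₂ · sin²(Δλ/2) = 0.460281.
c = 2·atan2(√a, √(1−a)) = 1.49127 rad → d = 6371·c ≈ 9500.90 km.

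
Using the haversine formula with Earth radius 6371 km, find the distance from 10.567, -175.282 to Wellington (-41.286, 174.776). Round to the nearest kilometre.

Δλ = 174.776 − -175.282 = 350.058°; wrapped into (−180°, 180°]: -9.942°.
Δφ = -41.286 − 10.567 = -51.853°.
a = sin²(Δφ/2) + cos φ₁ · cos φ₂ · sin²(Δλ/2) = 0.196706.
c = 2·atan2(√a, √(1−a)) = 0.91903 rad → d = 6371·c ≈ 5855.17 km.

5855 km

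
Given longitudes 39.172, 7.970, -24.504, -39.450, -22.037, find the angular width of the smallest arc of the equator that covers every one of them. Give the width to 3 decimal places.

78.622°

Sort the longitudes: -39.450°, -24.504°, -22.037°, +7.970°, +39.172°.
Eastward gaps between consecutive values (wrapping around): 14.946°, 2.467°, 30.007°, 31.202°, 281.378°.
Largest gap = 281.378° ⇒ minimal covering band is its complement: 360° − 281.378° = 78.622°.
Band runs from -39.450° eastward to +39.172°.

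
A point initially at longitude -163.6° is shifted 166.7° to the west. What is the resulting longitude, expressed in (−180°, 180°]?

Start at -163.6°; shift −166.7° → -330.3°.
-330.3° lies outside (−180°, 180°]; add 360° → +29.7°.

+29.7°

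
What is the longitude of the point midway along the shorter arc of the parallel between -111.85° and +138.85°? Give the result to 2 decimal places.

Signed shortest Δλ from -111.85° to +138.85° is -109.30°.
Midpoint longitude = -111.85° + (-109.30°)/2 = -111.85° − 54.65° = -166.50°.
(The naïve average (-111.85 + +138.85)/2 = 13.5° is on the wrong side of the globe.)

-166.50°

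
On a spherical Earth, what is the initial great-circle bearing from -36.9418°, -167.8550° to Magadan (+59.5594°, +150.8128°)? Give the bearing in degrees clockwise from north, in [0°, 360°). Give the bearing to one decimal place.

Δλ = 150.8128 − -167.8550 = 318.6678°; wrapped into (−180°, 180°]: -41.3322°.
θ = atan2( sin Δλ · cos φ₂ , cos φ₁ · sin φ₂ − sin φ₁ · cos φ₂ · cos Δλ )
  = atan2(-0.33460, 0.91772) = -20.032° → normalised to [0°, 360°): 339.968°.

340.0°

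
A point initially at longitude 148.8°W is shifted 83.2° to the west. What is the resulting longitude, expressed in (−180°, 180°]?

Start at -148.8°; shift −83.2° → -232.0°.
-232.0° lies outside (−180°, 180°]; add 360° → +128.0°.

128.0°E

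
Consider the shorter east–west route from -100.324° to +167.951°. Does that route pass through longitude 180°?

Yes

Naïve |167.951 − -100.324| = 268.275° > 180°, so the shorter arc goes the other way round — across 180°.
Signed shortest Δλ = ((167.951 − -100.324 + 180) mod 360) − 180 = -91.725°.
Going west by 91.725° from -100.324° passes through 180° before reaching +167.951°.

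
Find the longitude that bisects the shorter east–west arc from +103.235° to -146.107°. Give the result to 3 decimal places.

+158.564°

Signed shortest Δλ from +103.235° to -146.107° is +110.658°.
Midpoint longitude = +103.235° + (+110.658°)/2 = +103.235° + 55.329° = +158.564°.
(The naïve average (+103.235 + -146.107)/2 = -21.436° is on the wrong side of the globe.)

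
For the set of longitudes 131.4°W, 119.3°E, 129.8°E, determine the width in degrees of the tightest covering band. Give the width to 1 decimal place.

109.3°

Sort the longitudes: -131.4°, +119.3°, +129.8°.
Eastward gaps between consecutive values (wrapping around): 250.7°, 10.5°, 98.8°.
Largest gap = 250.7° ⇒ minimal covering band is its complement: 360° − 250.7° = 109.3°.
Band runs from +119.3° eastward to -131.4°, crossing the antimeridian.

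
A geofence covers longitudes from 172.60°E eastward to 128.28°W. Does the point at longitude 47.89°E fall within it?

Band width going east from +172.60° to -128.28°: ((-128.28 − 172.60) mod 360) = 59.12°.
Offset of +47.89° east of the west edge: ((47.89 − 172.60) mod 360) = 235.29°.
235.29° > 59.12° ⇒ outside.

No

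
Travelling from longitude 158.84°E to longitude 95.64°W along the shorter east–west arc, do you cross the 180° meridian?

Yes

Naïve |-95.64 − 158.84| = 254.48° > 180°, so the shorter arc goes the other way round — across 180°.
Signed shortest Δλ = ((-95.64 − 158.84 + 180) mod 360) − 180 = 105.52°.
Going east by 105.52° from +158.84° passes through 180° before reaching -95.64°.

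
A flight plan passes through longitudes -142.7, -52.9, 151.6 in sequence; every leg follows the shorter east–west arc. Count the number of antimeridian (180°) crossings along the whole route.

1

Leg 1: -142.7° → -52.9°, shortest Δλ = 89.8° (east) — does not cross 180°.
Leg 2: -52.9° → +151.6°, shortest Δλ = -155.5° (west) — crosses 180°.
Total crossings: 1.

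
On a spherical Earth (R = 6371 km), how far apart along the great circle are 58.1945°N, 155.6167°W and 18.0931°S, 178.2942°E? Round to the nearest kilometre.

Δλ = 178.2942 − -155.6167 = 333.9109°; wrapped into (−180°, 180°]: -26.0891°.
Δφ = -18.0931 − 58.1945 = -76.2876°.
a = sin²(Δφ/2) + cos φ₁ · cos φ₂ · sin²(Δλ/2) = 0.406998.
c = 2·atan2(√a, √(1−a)) = 1.38370 rad → d = 6371·c ≈ 8815.57 km.

8816 km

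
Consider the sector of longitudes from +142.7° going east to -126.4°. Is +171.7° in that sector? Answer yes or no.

Band width going east from +142.7° to -126.4°: ((-126.4 − 142.7) mod 360) = 90.9°.
Offset of +171.7° east of the west edge: ((171.7 − 142.7) mod 360) = 29.0°.
29.0° ≤ 90.9° ⇒ inside.

Yes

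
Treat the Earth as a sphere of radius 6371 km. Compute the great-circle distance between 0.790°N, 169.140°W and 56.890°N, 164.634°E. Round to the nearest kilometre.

6661 km

Δλ = 164.634 − -169.140 = 333.774°; wrapped into (−180°, 180°]: -26.226°.
Δφ = 56.890 − 0.790 = 56.100°.
a = sin²(Δφ/2) + cos φ₁ · cos φ₂ · sin²(Δλ/2) = 0.249241.
c = 2·atan2(√a, √(1−a)) = 1.04544 rad → d = 6371·c ≈ 6660.52 km.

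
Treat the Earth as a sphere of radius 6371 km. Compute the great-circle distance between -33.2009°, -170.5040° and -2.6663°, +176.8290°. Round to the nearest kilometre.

3642 km

Δλ = 176.8290 − -170.5040 = 347.3330°; wrapped into (−180°, 180°]: -12.6670°.
Δφ = -2.6663 − -33.2009 = 30.5346°.
a = sin²(Δφ/2) + cos φ₁ · cos φ₂ · sin²(Δλ/2) = 0.079511.
c = 2·atan2(√a, √(1−a)) = 0.57171 rad → d = 6371·c ≈ 3642.34 km.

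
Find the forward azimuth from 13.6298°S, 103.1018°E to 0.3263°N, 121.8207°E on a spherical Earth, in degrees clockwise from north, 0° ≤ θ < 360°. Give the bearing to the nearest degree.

Δλ = 121.8207 − 103.1018 = 18.7189°.
θ = atan2( sin Δλ · cos φ₂ , cos φ₁ · sin φ₂ − sin φ₁ · cos φ₂ · cos Δλ )
  = atan2(0.32092, 0.22871) = 54.523° → normalised to [0°, 360°): 54.523°.

55°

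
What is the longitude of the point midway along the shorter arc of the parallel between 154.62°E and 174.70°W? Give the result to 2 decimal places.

169.96°E

Signed shortest Δλ from +154.62° to -174.70° is +30.68°.
Midpoint longitude = +154.62° + (+30.68°)/2 = +154.62° + 15.34° = +169.96°.
(The naïve average (+154.62 + -174.70)/2 = -10.04° is on the wrong side of the globe.)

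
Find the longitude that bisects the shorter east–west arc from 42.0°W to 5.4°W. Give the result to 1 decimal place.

23.7°W

Signed shortest Δλ from -42.0° to -5.4° is +36.6°.
Midpoint longitude = -42.0° + (+36.6°)/2 = -42.0° + 18.3° = -23.7°.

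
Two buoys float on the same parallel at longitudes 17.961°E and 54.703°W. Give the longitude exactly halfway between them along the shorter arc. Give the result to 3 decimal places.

18.371°W

Signed shortest Δλ from +17.961° to -54.703° is -72.664°.
Midpoint longitude = +17.961° + (-72.664°)/2 = +17.961° − 36.332° = -18.371°.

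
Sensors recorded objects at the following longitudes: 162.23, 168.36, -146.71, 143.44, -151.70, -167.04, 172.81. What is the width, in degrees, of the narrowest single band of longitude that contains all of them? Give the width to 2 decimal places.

69.85°

Sort the longitudes: -167.04°, -151.70°, -146.71°, +143.44°, +162.23°, +168.36°, +172.81°.
Eastward gaps between consecutive values (wrapping around): 15.34°, 4.99°, 290.15°, 18.79°, 6.13°, 4.45°, 20.15°.
Largest gap = 290.15° ⇒ minimal covering band is its complement: 360° − 290.15° = 69.85°.
Band runs from +143.44° eastward to -146.71°, crossing the antimeridian.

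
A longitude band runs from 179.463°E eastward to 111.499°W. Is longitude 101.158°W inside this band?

Band width going east from +179.463° to -111.499°: ((-111.499 − 179.463) mod 360) = 69.038°.
Offset of -101.158° east of the west edge: ((-101.158 − 179.463) mod 360) = 79.379°.
79.379° > 69.038° ⇒ outside.

No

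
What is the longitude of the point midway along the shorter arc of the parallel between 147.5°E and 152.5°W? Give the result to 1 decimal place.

Signed shortest Δλ from +147.5° to -152.5° is +60.0°.
Midpoint longitude = +147.5° + (+60.0°)/2 = +147.5° + 30.0° = +177.5°.
(The naïve average (+147.5 + -152.5)/2 = -2.5° is on the wrong side of the globe.)

177.5°E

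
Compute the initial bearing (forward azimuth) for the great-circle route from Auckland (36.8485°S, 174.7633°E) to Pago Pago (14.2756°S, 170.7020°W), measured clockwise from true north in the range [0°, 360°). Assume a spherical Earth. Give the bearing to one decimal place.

33.7°

Δλ = -170.7020 − 174.7633 = -345.4653°; wrapped into (−180°, 180°]: 14.5347°.
θ = atan2( sin Δλ · cos φ₂ , cos φ₁ · sin φ₂ − sin φ₁ · cos φ₂ · cos Δλ )
  = atan2(0.24322, 0.36526) = 33.659° → normalised to [0°, 360°): 33.659°.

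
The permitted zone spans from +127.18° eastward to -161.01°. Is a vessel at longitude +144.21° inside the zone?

Yes

Band width going east from +127.18° to -161.01°: ((-161.01 − 127.18) mod 360) = 71.81°.
Offset of +144.21° east of the west edge: ((144.21 − 127.18) mod 360) = 17.03°.
17.03° ≤ 71.81° ⇒ inside.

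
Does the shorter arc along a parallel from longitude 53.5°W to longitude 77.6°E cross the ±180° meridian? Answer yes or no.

No

Signed shortest Δλ = ((77.6 − -53.5 + 180) mod 360) − 180 = 131.1°.
Going east by 131.1° from -53.5° reaches +77.6° without touching 180°.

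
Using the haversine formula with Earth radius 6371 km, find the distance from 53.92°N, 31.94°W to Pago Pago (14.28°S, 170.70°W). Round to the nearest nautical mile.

7742 nmi

Δλ = -170.70 − -31.94 = -138.76°.
Δφ = -14.28 − 53.92 = -68.20°.
a = sin²(Δφ/2) + cos φ₁ · cos φ₂ · sin²(Δλ/2) = 0.814252.
c = 2·atan2(√a, √(1−a)) = 2.25042 rad → d = 6371·c ≈ 14337.46 km ≈ 7741.61 nmi.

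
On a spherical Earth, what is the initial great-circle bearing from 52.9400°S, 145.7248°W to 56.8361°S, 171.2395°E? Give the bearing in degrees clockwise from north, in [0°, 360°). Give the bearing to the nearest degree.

Δλ = 171.2395 − -145.7248 = 316.9643°; wrapped into (−180°, 180°]: -43.0357°.
θ = atan2( sin Δλ · cos φ₂ , cos φ₁ · sin φ₂ − sin φ₁ · cos φ₂ · cos Δλ )
  = atan2(-0.37333, -0.18541) = -116.411° → normalised to [0°, 360°): 243.589°.

244°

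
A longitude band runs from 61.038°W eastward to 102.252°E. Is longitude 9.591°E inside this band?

Band width going east from -61.038° to +102.252°: ((102.252 − -61.038) mod 360) = 163.290°.
Offset of +9.591° east of the west edge: ((9.591 − -61.038) mod 360) = 70.629°.
70.629° ≤ 163.290° ⇒ inside.

Yes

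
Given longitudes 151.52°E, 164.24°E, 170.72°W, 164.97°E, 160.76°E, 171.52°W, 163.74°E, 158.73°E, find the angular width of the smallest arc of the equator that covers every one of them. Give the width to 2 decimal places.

Sort the longitudes: -171.52°, -170.72°, +151.52°, +158.73°, +160.76°, +163.74°, +164.24°, +164.97°.
Eastward gaps between consecutive values (wrapping around): 0.80°, 322.24°, 7.21°, 2.03°, 2.98°, 0.50°, 0.73°, 23.51°.
Largest gap = 322.24° ⇒ minimal covering band is its complement: 360° − 322.24° = 37.76°.
Band runs from +151.52° eastward to -170.72°, crossing the antimeridian.

37.76°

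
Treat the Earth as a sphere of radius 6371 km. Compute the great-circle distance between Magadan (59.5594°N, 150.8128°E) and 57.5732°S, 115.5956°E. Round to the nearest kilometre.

13386 km

Δλ = 115.5956 − 150.8128 = -35.2172°.
Δφ = -57.5732 − 59.5594 = -117.1326°.
a = sin²(Δφ/2) + cos φ₁ · cos φ₂ · sin²(Δλ/2) = 0.752888.
c = 2·atan2(√a, √(1−a)) = 2.10108 rad → d = 6371·c ≈ 13385.96 km.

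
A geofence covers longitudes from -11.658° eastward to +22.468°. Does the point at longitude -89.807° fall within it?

No

Band width going east from -11.658° to +22.468°: ((22.468 − -11.658) mod 360) = 34.126°.
Offset of -89.807° east of the west edge: ((-89.807 − -11.658) mod 360) = 281.851°.
281.851° > 34.126° ⇒ outside.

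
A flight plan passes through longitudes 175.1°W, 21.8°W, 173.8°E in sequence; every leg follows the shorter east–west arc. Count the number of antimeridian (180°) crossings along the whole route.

Leg 1: -175.1° → -21.8°, shortest Δλ = 153.3° (east) — does not cross 180°.
Leg 2: -21.8° → +173.8°, shortest Δλ = -164.4° (west) — crosses 180°.
Total crossings: 1.

1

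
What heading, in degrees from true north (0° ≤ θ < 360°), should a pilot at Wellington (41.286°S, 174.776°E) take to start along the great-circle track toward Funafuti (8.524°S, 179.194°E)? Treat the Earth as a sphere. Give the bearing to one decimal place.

8.0°

Δλ = 179.194 − 174.776 = 4.418°.
θ = atan2( sin Δλ · cos φ₂ , cos φ₁ · sin φ₂ − sin φ₁ · cos φ₂ · cos Δλ )
  = atan2(0.07618, 0.53921) = 8.042° → normalised to [0°, 360°): 8.042°.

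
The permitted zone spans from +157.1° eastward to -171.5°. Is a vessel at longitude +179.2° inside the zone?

Band width going east from +157.1° to -171.5°: ((-171.5 − 157.1) mod 360) = 31.4°.
Offset of +179.2° east of the west edge: ((179.2 − 157.1) mod 360) = 22.1°.
22.1° ≤ 31.4° ⇒ inside.

Yes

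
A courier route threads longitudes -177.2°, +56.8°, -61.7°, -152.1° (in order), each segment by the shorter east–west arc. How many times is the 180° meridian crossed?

1

Leg 1: -177.2° → +56.8°, shortest Δλ = -126.0° (west) — crosses 180°.
Leg 2: +56.8° → -61.7°, shortest Δλ = -118.5° (west) — does not cross 180°.
Leg 3: -61.7° → -152.1°, shortest Δλ = -90.4° (west) — does not cross 180°.
Total crossings: 1.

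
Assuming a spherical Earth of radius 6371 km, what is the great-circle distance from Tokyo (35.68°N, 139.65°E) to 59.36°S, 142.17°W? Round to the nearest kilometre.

Δλ = -142.17 − 139.65 = -281.82°; wrapped into (−180°, 180°]: 78.18°.
Δφ = -59.36 − 35.68 = -95.04°.
a = sin²(Δφ/2) + cos φ₁ · cos φ₂ · sin²(Δλ/2) = 0.708515.
c = 2·atan2(√a, √(1−a)) = 2.00097 rad → d = 6371·c ≈ 12748.18 km.

12748 km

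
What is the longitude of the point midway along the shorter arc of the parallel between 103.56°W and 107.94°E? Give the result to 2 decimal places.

Signed shortest Δλ from -103.56° to +107.94° is -148.50°.
Midpoint longitude = -103.56° + (-148.50°)/2 = -103.56° − 74.25° = -177.81°.
(The naïve average (-103.56 + +107.94)/2 = 2.19° is on the wrong side of the globe.)

177.81°W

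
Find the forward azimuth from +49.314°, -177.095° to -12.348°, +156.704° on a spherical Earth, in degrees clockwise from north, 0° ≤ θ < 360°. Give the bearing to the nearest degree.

Δλ = 156.704 − -177.095 = 333.799°; wrapped into (−180°, 180°]: -26.201°.
θ = atan2( sin Δλ · cos φ₂ , cos φ₁ · sin φ₂ − sin φ₁ · cos φ₂ · cos Δλ )
  = atan2(-0.43131, -0.80405) = -151.790° → normalised to [0°, 360°): 208.210°.

208°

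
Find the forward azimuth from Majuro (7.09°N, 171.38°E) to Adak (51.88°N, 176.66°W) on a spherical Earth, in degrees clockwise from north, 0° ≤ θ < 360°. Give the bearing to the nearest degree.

10°

Δλ = -176.66 − 171.38 = -348.04°; wrapped into (−180°, 180°]: 11.96°.
θ = atan2( sin Δλ · cos φ₂ , cos φ₁ · sin φ₂ − sin φ₁ · cos φ₂ · cos Δλ )
  = atan2(0.12792, 0.70616) = 10.268° → normalised to [0°, 360°): 10.268°.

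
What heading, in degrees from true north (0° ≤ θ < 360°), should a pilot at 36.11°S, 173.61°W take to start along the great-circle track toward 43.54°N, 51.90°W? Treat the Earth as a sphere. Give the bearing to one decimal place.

61.7°

Δλ = -51.90 − -173.61 = 121.71°.
θ = atan2( sin Δλ · cos φ₂ , cos φ₁ · sin φ₂ − sin φ₁ · cos φ₂ · cos Δλ )
  = atan2(0.61668, 0.33197) = 61.705° → normalised to [0°, 360°): 61.705°.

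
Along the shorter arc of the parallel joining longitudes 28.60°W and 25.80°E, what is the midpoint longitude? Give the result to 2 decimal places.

1.40°W

Signed shortest Δλ from -28.60° to +25.80° is +54.40°.
Midpoint longitude = -28.60° + (+54.40°)/2 = -28.60° + 27.20° = -1.40°.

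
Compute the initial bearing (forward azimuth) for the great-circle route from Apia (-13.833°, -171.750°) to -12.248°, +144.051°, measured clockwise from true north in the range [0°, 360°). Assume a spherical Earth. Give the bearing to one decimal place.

Δλ = 144.051 − -171.750 = 315.801°; wrapped into (−180°, 180°]: -44.199°.
θ = atan2( sin Δλ · cos φ₂ , cos φ₁ · sin φ₂ − sin φ₁ · cos φ₂ · cos Δλ )
  = atan2(-0.68128, -0.03848) = -93.233° → normalised to [0°, 360°): 266.767°.

266.8°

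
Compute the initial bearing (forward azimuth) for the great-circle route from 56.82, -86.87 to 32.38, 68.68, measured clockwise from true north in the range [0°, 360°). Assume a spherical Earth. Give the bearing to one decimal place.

20.5°

Δλ = 68.68 − -86.87 = 155.55°.
θ = atan2( sin Δλ · cos φ₂ , cos φ₁ · sin φ₂ − sin φ₁ · cos φ₂ · cos Δλ )
  = atan2(0.34954, 0.93652) = 20.467° → normalised to [0°, 360°): 20.467°.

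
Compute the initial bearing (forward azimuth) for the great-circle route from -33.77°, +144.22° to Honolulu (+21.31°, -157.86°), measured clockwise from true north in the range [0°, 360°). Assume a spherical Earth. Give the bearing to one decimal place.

Δλ = -157.86 − 144.22 = -302.08°; wrapped into (−180°, 180°]: 57.92°.
θ = atan2( sin Δλ · cos φ₂ , cos φ₁ · sin φ₂ − sin φ₁ · cos φ₂ · cos Δλ )
  = atan2(0.78938, 0.57713) = 53.829° → normalised to [0°, 360°): 53.829°.

53.8°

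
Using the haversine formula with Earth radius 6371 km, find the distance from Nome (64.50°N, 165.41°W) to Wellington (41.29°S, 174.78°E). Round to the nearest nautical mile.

Δλ = 174.78 − -165.41 = 340.19°; wrapped into (−180°, 180°]: -19.81°.
Δφ = -41.29 − 64.50 = -105.79°.
a = sin²(Δφ/2) + cos φ₁ · cos φ₂ · sin²(Δλ/2) = 0.645628.
c = 2·atan2(√a, √(1−a)) = 1.86633 rad → d = 6371·c ≈ 11890.42 km ≈ 6420.31 nmi.

6420 nmi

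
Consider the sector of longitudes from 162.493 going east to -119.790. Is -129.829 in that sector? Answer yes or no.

Yes

Band width going east from +162.493° to -119.790°: ((-119.790 − 162.493) mod 360) = 77.717°.
Offset of -129.829° east of the west edge: ((-129.829 − 162.493) mod 360) = 67.678°.
67.678° ≤ 77.717° ⇒ inside.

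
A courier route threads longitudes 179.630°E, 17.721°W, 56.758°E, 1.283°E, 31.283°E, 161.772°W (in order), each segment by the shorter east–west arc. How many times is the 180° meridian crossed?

2

Leg 1: +179.630° → -17.721°, shortest Δλ = 162.649° (east) — crosses 180°.
Leg 2: -17.721° → +56.758°, shortest Δλ = 74.479° (east) — does not cross 180°.
Leg 3: +56.758° → +1.283°, shortest Δλ = -55.475° (west) — does not cross 180°.
Leg 4: +1.283° → +31.283°, shortest Δλ = 30.0° (east) — does not cross 180°.
Leg 5: +31.283° → -161.772°, shortest Δλ = 166.945° (east) — crosses 180°.
Total crossings: 2.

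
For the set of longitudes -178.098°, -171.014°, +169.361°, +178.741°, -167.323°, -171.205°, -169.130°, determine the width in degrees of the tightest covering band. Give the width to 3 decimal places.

Sort the longitudes: -178.098°, -171.205°, -171.014°, -169.130°, -167.323°, +169.361°, +178.741°.
Eastward gaps between consecutive values (wrapping around): 6.893°, 0.191°, 1.884°, 1.807°, 336.684°, 9.380°, 3.161°.
Largest gap = 336.684° ⇒ minimal covering band is its complement: 360° − 336.684° = 23.316°.
Band runs from +169.361° eastward to -167.323°, crossing the antimeridian.

23.316°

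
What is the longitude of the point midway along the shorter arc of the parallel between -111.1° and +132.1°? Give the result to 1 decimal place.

-169.5°

Signed shortest Δλ from -111.1° to +132.1° is -116.8°.
Midpoint longitude = -111.1° + (-116.8°)/2 = -111.1° − 58.4° = -169.5°.
(The naïve average (-111.1 + +132.1)/2 = 10.5° is on the wrong side of the globe.)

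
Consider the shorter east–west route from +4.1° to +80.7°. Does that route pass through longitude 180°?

Signed shortest Δλ = ((80.7 − 4.1 + 180) mod 360) − 180 = 76.6°.
Going east by 76.6° from +4.1° reaches +80.7° without touching 180°.

No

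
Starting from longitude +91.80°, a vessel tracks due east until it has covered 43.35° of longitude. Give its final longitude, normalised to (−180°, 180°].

Start at +91.80°; shift +43.35° → +135.15°.
+135.15° already lies in (−180°, 180°].

+135.15°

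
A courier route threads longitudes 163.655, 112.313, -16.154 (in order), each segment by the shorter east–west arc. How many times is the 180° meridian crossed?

Leg 1: +163.655° → +112.313°, shortest Δλ = -51.342° (west) — does not cross 180°.
Leg 2: +112.313° → -16.154°, shortest Δλ = -128.467° (west) — does not cross 180°.
Total crossings: 0.

0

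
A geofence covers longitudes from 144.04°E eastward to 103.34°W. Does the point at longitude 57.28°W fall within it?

Band width going east from +144.04° to -103.34°: ((-103.34 − 144.04) mod 360) = 112.62°.
Offset of -57.28° east of the west edge: ((-57.28 − 144.04) mod 360) = 158.68°.
158.68° > 112.62° ⇒ outside.

No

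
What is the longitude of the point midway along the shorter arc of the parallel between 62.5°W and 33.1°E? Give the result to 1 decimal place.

14.7°W

Signed shortest Δλ from -62.5° to +33.1° is +95.6°.
Midpoint longitude = -62.5° + (+95.6°)/2 = -62.5° + 47.8° = -14.7°.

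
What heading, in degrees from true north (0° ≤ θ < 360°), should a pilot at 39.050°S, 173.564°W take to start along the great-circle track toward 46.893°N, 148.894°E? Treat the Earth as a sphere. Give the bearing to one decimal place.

335.4°

Δλ = 148.894 − -173.564 = 322.458°; wrapped into (−180°, 180°]: -37.542°.
θ = atan2( sin Δλ · cos φ₂ , cos φ₁ · sin φ₂ − sin φ₁ · cos φ₂ · cos Δλ )
  = atan2(-0.41640, 0.90834) = -24.628° → normalised to [0°, 360°): 335.372°.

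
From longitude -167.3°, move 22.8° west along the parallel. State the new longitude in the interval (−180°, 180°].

Start at -167.3°; shift −22.8° → -190.1°.
-190.1° lies outside (−180°, 180°]; add 360° → +169.9°.

+169.9°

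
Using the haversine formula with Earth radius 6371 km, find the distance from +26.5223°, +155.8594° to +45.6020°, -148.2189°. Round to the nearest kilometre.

5331 km

Δλ = -148.2189 − 155.8594 = -304.0783°; wrapped into (−180°, 180°]: 55.9217°.
Δφ = 45.6020 − 26.5223 = 19.0797°.
a = sin²(Δφ/2) + cos φ₁ · cos φ₂ · sin²(Δλ/2) = 0.165088.
c = 2·atan2(√a, √(1−a)) = 0.83682 rad → d = 6371·c ≈ 5331.40 km.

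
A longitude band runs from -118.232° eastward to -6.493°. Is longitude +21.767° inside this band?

Band width going east from -118.232° to -6.493°: ((-6.493 − -118.232) mod 360) = 111.739°.
Offset of +21.767° east of the west edge: ((21.767 − -118.232) mod 360) = 139.999°.
139.999° > 111.739° ⇒ outside.

No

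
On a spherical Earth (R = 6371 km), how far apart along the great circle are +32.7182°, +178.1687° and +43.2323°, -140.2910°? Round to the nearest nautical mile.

2041 nmi

Δλ = -140.2910 − 178.1687 = -318.4597°; wrapped into (−180°, 180°]: 41.5403°.
Δφ = 43.2323 − 32.7182 = 10.5141°.
a = sin²(Δφ/2) + cos φ₁ · cos φ₂ · sin²(Δλ/2) = 0.085481.
c = 2·atan2(√a, √(1−a)) = 0.59341 rad → d = 6371·c ≈ 3780.62 km ≈ 2041.37 nmi.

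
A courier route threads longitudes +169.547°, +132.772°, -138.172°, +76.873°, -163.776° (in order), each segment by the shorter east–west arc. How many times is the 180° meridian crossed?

3

Leg 1: +169.547° → +132.772°, shortest Δλ = -36.775° (west) — does not cross 180°.
Leg 2: +132.772° → -138.172°, shortest Δλ = 89.056° (east) — crosses 180°.
Leg 3: -138.172° → +76.873°, shortest Δλ = -144.955° (west) — crosses 180°.
Leg 4: +76.873° → -163.776°, shortest Δλ = 119.351° (east) — crosses 180°.
Total crossings: 3.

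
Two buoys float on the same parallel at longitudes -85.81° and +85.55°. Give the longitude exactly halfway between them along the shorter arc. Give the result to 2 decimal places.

Signed shortest Δλ from -85.81° to +85.55° is +171.36°.
Midpoint longitude = -85.81° + (+171.36°)/2 = -85.81° + 85.68° = -0.13°.

-0.13°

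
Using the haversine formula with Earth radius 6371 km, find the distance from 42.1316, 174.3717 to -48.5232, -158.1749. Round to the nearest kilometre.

Δλ = -158.1749 − 174.3717 = -332.5466°; wrapped into (−180°, 180°]: 27.4534°.
Δφ = -48.5232 − 42.1316 = -90.6548°.
a = sin²(Δφ/2) + cos φ₁ · cos φ₂ · sin²(Δλ/2) = 0.533371.
c = 2·atan2(√a, √(1−a)) = 1.63759 rad → d = 6371·c ≈ 10433.07 km.

10433 km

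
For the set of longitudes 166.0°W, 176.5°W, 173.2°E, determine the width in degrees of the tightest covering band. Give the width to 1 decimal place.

20.8°

Sort the longitudes: -176.5°, -166.0°, +173.2°.
Eastward gaps between consecutive values (wrapping around): 10.5°, 339.2°, 10.3°.
Largest gap = 339.2° ⇒ minimal covering band is its complement: 360° − 339.2° = 20.8°.
Band runs from +173.2° eastward to -166.0°, crossing the antimeridian.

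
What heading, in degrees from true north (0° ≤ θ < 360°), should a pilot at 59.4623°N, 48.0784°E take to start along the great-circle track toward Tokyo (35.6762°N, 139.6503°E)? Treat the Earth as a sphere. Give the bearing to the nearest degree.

69°

Δλ = 139.6503 − 48.0784 = 91.5719°.
θ = atan2( sin Δλ · cos φ₂ , cos φ₁ · sin φ₂ − sin φ₁ · cos φ₂ · cos Δλ )
  = atan2(0.81202, 0.31552) = 68.766° → normalised to [0°, 360°): 68.766°.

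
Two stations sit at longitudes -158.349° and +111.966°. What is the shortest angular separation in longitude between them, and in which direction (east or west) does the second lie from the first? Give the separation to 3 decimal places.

Raw difference: 111.966 − -158.349 = 270.315°.
Normalise into (−180°, 180°]: 270.315° − 360° = -89.685°.
Negative ⇒ the second point lies to the west; separation 89.685°.

89.685° west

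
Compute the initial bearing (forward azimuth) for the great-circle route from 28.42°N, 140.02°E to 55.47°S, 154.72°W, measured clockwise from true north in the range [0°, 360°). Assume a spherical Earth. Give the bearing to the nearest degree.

Δλ = -154.72 − 140.02 = -294.74°; wrapped into (−180°, 180°]: 65.26°.
θ = atan2( sin Δλ · cos φ₂ , cos φ₁ · sin φ₂ − sin φ₁ · cos φ₂ · cos Δλ )
  = atan2(0.51481, -0.83745) = 148.419° → normalised to [0°, 360°): 148.419°.

148°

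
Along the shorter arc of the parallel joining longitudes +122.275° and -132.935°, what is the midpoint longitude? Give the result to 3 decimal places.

Signed shortest Δλ from +122.275° to -132.935° is +104.790°.
Midpoint longitude = +122.275° + (+104.790°)/2 = +122.275° + 52.395° = +174.670°.
(The naïve average (+122.275 + -132.935)/2 = -5.33° is on the wrong side of the globe.)

+174.670°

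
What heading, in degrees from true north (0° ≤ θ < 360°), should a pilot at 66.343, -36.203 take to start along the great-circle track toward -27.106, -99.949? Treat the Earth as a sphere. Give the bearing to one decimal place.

Δλ = -99.949 − -36.203 = -63.746°.
θ = atan2( sin Δλ · cos φ₂ , cos φ₁ · sin φ₂ − sin φ₁ · cos φ₂ · cos Δλ )
  = atan2(-0.79834, -0.54350) = -124.247° → normalised to [0°, 360°): 235.753°.

235.8°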